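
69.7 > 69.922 False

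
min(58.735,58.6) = 58.6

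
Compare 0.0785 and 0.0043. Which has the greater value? 0.0785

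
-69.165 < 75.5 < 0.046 False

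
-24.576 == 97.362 False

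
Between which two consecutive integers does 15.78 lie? 15 and 16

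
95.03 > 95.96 False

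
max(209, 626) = 626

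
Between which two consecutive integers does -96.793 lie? -97 and -96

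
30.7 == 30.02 False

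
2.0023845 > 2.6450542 False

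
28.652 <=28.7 True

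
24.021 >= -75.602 True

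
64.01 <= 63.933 False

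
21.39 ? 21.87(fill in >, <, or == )<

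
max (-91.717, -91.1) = -91.1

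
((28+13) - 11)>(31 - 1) False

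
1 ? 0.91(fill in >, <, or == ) >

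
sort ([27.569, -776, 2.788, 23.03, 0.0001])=[-776, 0.0001, 2.788, 23.03, 27.569]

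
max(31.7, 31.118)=31.7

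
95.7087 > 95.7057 True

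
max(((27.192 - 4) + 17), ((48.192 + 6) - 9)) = 45.192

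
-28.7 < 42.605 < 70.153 True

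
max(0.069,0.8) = 0.8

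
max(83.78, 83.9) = 83.9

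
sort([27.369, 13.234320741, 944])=[13.234320741, 27.369, 944]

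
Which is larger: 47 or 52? 52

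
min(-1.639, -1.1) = -1.639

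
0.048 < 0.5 True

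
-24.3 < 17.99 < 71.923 True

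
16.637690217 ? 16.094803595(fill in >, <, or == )>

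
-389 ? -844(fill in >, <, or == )>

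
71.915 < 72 True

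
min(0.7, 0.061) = 0.061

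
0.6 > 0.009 True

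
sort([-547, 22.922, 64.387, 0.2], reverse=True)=[64.387, 22.922, 0.2, -547]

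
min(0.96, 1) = 0.96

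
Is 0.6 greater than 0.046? Yes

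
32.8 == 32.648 False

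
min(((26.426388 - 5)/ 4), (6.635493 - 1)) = 5.356597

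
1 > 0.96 True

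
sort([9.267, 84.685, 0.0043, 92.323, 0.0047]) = [0.0043, 0.0047, 9.267, 84.685, 92.323]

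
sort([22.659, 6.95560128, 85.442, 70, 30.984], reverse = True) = [85.442, 70, 30.984, 22.659, 6.95560128]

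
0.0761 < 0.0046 False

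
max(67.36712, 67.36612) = 67.36712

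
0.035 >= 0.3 False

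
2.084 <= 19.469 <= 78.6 True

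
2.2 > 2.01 True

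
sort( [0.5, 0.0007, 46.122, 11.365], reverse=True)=[46.122, 11.365, 0.5, 0.0007]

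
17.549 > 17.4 True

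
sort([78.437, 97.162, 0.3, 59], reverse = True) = [97.162, 78.437, 59, 0.3]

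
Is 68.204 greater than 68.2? Yes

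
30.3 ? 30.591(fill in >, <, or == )<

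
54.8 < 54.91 True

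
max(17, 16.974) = 17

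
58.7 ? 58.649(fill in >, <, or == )>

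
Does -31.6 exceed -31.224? No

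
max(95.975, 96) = 96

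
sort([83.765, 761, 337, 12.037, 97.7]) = [12.037, 83.765, 97.7, 337, 761]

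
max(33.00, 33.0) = 33.0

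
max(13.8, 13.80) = 13.80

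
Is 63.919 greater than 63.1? Yes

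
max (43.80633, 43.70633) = 43.80633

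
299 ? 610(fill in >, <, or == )<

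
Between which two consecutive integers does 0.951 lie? 0 and 1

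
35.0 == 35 True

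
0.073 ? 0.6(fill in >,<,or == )<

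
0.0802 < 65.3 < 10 False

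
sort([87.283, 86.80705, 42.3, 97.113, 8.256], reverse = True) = [97.113, 87.283, 86.80705, 42.3, 8.256]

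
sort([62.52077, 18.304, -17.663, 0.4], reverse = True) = [62.52077, 18.304, 0.4, -17.663]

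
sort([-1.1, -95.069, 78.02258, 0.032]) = [-95.069, -1.1, 0.032, 78.02258]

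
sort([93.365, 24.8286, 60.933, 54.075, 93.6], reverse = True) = [93.6, 93.365, 60.933, 54.075, 24.8286]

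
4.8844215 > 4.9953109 False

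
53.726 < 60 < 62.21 True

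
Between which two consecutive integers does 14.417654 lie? 14 and 15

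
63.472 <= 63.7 True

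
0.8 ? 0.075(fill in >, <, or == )>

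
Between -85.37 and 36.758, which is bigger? 36.758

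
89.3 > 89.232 True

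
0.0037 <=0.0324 True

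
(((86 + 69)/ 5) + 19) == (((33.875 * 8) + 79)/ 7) True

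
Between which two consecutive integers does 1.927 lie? 1 and 2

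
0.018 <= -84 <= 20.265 False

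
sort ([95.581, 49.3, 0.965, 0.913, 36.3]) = [0.913, 0.965, 36.3, 49.3, 95.581]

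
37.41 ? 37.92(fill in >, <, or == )<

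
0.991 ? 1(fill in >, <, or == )<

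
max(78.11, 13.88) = 78.11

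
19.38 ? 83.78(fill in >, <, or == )<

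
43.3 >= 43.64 False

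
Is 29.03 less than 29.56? Yes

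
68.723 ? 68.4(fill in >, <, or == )>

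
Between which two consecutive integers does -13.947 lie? -14 and -13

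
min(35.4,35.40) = 35.4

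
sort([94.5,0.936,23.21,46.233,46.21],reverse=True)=[94.5,46.233,46.21,23.21,0.936]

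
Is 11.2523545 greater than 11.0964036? Yes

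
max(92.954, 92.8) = 92.954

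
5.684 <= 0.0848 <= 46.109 False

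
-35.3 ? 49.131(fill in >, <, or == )<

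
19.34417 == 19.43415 False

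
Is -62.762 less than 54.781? Yes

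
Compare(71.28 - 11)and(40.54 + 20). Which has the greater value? (40.54 + 20)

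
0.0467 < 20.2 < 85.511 True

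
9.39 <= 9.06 False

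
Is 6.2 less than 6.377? Yes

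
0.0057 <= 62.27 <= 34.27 False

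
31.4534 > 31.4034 True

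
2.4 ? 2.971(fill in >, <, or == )<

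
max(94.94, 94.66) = 94.94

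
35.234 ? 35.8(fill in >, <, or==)<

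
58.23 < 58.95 True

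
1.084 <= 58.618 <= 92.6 True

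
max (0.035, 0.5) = 0.5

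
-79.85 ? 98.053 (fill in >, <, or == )<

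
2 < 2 False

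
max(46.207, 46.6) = 46.6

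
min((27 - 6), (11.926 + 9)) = 20.926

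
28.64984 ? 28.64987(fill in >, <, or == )<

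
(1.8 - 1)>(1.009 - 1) True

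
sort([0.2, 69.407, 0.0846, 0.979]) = [0.0846, 0.2, 0.979, 69.407]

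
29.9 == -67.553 False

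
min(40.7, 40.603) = 40.603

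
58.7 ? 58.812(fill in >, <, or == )<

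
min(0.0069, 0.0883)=0.0069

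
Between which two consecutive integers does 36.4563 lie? 36 and 37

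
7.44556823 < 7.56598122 True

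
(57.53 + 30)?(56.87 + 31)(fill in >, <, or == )<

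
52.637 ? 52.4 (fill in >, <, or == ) >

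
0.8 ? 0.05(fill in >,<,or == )>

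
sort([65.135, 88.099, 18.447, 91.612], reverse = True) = [91.612, 88.099, 65.135, 18.447]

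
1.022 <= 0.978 False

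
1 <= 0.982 False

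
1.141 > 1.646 False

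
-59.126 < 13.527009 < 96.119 True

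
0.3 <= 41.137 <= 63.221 True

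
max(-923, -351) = -351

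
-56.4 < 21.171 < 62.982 True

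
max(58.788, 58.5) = 58.788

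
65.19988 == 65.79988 False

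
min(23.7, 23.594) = 23.594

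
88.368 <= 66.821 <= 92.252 False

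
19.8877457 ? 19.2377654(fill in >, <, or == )>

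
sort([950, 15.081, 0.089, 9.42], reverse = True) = [950, 15.081, 9.42, 0.089]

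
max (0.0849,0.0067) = 0.0849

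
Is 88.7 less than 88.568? No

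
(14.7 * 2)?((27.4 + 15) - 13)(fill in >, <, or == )==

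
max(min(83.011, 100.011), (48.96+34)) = 83.011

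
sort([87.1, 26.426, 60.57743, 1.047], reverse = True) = [87.1, 60.57743, 26.426, 1.047]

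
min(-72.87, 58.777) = -72.87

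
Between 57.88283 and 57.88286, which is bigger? 57.88286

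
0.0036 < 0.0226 True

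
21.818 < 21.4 False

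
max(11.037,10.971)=11.037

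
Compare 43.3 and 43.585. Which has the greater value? 43.585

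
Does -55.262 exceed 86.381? No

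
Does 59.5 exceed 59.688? No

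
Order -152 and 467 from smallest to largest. -152, 467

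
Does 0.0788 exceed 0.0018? Yes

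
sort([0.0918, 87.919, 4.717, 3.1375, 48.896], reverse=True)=[87.919, 48.896, 4.717, 3.1375, 0.0918]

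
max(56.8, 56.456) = 56.8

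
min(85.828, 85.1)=85.1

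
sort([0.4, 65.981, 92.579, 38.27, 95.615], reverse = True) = [95.615, 92.579, 65.981, 38.27, 0.4]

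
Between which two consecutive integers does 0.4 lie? 0 and 1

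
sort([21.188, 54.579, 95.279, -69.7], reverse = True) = [95.279, 54.579, 21.188, -69.7]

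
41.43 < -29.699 False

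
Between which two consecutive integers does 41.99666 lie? 41 and 42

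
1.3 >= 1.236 True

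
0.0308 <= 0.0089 False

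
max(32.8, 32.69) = 32.8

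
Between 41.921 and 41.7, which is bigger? 41.921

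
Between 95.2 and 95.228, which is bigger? 95.228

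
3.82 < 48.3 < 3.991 False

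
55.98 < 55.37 False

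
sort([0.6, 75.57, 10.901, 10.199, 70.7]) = [0.6, 10.199, 10.901, 70.7, 75.57]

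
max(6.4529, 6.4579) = 6.4579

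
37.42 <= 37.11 False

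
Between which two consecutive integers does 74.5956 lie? 74 and 75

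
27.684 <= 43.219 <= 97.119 True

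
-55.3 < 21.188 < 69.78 True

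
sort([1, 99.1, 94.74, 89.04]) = [1, 89.04, 94.74, 99.1]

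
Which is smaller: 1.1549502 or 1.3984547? 1.1549502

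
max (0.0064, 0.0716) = 0.0716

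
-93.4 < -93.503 False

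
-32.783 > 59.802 False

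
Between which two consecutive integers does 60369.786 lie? 60369 and 60370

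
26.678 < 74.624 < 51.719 False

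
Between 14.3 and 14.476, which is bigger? 14.476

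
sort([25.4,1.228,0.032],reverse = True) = [25.4,1.228,0.032]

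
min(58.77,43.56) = 43.56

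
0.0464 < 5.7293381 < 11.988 True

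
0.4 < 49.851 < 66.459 True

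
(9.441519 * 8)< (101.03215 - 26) False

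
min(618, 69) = 69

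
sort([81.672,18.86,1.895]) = [1.895,18.86,81.672]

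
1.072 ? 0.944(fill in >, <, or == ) >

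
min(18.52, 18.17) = 18.17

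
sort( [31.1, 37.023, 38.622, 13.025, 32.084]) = [13.025, 31.1, 32.084, 37.023, 38.622]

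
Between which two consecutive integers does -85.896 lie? -86 and -85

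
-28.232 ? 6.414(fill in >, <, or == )<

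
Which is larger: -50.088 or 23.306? 23.306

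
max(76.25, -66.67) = 76.25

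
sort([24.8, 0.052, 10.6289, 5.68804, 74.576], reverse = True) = [74.576, 24.8, 10.6289, 5.68804, 0.052]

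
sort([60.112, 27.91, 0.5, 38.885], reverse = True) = [60.112, 38.885, 27.91, 0.5]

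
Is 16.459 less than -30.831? No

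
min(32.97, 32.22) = 32.22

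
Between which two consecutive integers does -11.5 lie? -12 and -11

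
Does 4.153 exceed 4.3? No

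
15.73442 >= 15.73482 False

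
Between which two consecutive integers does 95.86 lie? 95 and 96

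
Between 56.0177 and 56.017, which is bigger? 56.0177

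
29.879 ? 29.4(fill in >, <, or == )>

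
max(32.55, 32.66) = 32.66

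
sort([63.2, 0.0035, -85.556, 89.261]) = [-85.556, 0.0035, 63.2, 89.261]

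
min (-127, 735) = -127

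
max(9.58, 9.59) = 9.59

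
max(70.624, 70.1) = 70.624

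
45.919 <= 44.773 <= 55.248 False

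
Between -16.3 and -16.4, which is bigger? -16.3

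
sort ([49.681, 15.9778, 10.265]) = [10.265, 15.9778, 49.681]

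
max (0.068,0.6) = 0.6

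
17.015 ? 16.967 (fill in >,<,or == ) >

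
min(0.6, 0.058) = 0.058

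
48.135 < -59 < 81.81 False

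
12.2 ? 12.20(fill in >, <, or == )==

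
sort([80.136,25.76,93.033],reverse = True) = [93.033,80.136,25.76]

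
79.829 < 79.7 False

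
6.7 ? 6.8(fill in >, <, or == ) <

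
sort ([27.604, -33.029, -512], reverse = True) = [27.604, -33.029, -512]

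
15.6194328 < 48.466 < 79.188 True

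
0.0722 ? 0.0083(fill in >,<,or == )>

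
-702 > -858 True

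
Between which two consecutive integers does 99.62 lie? 99 and 100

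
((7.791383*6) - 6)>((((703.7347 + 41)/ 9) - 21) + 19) False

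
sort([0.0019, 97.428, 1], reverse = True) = [97.428, 1, 0.0019]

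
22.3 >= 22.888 False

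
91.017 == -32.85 False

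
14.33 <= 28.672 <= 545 True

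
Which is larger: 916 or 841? 916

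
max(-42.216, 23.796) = 23.796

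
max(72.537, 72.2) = 72.537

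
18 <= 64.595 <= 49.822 False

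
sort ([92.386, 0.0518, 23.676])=[0.0518, 23.676, 92.386]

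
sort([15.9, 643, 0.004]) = [0.004, 15.9, 643]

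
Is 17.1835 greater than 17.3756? No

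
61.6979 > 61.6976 True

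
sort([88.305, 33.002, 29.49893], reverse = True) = [88.305, 33.002, 29.49893]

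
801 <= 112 False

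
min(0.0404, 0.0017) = 0.0017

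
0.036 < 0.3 True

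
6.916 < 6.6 False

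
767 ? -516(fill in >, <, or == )>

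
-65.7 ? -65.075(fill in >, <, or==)<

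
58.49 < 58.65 True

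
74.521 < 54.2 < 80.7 False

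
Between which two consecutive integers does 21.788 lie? 21 and 22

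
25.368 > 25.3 True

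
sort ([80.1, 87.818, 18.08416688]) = [18.08416688, 80.1, 87.818]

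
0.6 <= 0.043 False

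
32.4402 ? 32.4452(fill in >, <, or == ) <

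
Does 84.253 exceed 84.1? Yes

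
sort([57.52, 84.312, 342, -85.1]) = [-85.1, 57.52, 84.312, 342]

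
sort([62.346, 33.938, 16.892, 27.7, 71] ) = [16.892, 27.7, 33.938, 62.346, 71]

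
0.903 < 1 True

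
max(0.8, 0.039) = 0.8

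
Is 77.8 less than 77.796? No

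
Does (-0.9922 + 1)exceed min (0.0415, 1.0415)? No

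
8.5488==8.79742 False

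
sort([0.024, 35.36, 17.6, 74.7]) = [0.024, 17.6, 35.36, 74.7]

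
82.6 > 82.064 True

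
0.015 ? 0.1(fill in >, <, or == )<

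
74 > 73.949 True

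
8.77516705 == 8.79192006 False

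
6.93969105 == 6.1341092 False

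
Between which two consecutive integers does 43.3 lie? 43 and 44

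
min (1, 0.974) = 0.974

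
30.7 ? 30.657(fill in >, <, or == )>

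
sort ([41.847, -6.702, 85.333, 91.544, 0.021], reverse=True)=[91.544, 85.333, 41.847, 0.021, -6.702]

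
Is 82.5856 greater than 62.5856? Yes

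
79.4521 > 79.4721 False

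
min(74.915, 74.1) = 74.1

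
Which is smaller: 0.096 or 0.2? 0.096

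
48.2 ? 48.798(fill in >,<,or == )<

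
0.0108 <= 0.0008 False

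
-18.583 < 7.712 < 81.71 True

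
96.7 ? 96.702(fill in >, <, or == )<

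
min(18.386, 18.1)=18.1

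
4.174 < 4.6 True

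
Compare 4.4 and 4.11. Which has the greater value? 4.4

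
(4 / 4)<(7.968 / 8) False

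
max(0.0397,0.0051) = 0.0397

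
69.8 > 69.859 False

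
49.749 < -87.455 False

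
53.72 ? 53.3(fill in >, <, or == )>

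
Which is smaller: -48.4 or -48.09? -48.4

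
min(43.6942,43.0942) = 43.0942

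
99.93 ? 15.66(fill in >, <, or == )>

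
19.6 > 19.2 True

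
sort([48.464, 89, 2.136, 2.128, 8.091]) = [2.128, 2.136, 8.091, 48.464, 89]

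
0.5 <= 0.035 False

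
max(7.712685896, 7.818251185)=7.818251185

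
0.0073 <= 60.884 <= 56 False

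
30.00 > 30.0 False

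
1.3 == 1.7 False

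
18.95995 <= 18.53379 False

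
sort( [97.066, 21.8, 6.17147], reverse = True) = [97.066, 21.8, 6.17147]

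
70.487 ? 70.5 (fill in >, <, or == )<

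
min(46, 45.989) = 45.989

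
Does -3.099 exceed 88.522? No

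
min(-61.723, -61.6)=-61.723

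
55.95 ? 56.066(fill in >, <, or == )<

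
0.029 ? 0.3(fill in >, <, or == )<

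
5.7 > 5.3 True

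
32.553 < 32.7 True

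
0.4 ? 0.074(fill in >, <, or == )>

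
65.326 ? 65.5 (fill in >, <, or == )<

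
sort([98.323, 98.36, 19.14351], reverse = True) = [98.36, 98.323, 19.14351]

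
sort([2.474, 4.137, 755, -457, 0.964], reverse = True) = [755, 4.137, 2.474, 0.964, -457]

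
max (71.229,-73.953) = 71.229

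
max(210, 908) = 908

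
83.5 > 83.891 False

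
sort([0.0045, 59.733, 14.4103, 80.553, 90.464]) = [0.0045, 14.4103, 59.733, 80.553, 90.464]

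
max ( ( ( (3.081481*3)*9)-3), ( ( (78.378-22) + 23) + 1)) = 80.378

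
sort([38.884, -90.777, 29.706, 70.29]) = [-90.777, 29.706, 38.884, 70.29]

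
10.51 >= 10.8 False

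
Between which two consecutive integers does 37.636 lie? 37 and 38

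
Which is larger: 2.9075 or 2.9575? 2.9575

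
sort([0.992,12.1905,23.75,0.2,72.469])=[0.2,0.992,12.1905,23.75,72.469]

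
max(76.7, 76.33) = 76.7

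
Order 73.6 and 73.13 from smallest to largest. 73.13, 73.6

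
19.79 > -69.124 True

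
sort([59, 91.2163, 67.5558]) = [59, 67.5558, 91.2163]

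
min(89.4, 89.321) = 89.321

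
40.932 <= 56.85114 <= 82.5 True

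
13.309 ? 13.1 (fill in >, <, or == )>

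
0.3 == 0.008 False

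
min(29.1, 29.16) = 29.1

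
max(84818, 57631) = 84818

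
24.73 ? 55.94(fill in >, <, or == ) <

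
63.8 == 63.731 False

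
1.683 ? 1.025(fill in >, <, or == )>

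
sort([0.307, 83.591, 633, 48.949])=[0.307, 48.949, 83.591, 633]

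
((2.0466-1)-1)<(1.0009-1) False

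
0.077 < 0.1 True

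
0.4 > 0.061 True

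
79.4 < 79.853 True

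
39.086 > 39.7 False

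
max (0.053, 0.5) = 0.5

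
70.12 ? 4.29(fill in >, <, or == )>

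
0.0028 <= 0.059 True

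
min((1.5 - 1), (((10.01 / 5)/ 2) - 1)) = 0.001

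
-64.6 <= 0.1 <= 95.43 True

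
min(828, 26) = 26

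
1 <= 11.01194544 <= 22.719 True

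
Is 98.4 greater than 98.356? Yes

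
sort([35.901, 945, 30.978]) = [30.978, 35.901, 945]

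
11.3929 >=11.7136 False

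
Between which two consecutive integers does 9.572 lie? 9 and 10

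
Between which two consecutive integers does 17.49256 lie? 17 and 18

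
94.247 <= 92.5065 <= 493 False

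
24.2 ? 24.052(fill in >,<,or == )>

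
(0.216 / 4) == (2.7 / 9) False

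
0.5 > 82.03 False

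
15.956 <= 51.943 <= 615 True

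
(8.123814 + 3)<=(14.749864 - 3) True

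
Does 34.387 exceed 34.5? No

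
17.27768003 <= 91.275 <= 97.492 True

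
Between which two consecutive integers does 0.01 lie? 0 and 1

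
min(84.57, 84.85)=84.57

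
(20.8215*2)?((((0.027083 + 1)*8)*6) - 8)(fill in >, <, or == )>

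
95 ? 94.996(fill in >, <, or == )>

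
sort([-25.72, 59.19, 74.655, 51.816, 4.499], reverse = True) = [74.655, 59.19, 51.816, 4.499, -25.72]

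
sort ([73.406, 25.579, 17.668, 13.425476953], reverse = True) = [73.406, 25.579, 17.668, 13.425476953]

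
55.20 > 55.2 False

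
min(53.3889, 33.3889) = 33.3889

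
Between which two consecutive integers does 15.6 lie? 15 and 16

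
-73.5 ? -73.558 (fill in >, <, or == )>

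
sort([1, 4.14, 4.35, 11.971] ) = [1, 4.14, 4.35, 11.971]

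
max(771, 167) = 771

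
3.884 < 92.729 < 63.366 False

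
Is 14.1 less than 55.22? Yes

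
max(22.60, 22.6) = 22.6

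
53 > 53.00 False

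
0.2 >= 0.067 True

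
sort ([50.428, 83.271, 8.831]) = [8.831, 50.428, 83.271]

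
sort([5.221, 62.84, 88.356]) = [5.221, 62.84, 88.356]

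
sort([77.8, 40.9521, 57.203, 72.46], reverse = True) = [77.8, 72.46, 57.203, 40.9521]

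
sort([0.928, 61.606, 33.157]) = [0.928, 33.157, 61.606]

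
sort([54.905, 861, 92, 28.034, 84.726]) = [28.034, 54.905, 84.726, 92, 861]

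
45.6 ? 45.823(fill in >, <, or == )<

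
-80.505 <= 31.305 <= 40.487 True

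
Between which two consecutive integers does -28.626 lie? -29 and -28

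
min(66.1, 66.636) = 66.1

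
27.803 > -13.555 True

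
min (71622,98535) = 71622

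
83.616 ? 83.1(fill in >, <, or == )>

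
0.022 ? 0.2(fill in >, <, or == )<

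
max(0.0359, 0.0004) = 0.0359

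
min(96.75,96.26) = 96.26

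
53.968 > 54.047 False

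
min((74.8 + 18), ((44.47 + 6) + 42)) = 92.47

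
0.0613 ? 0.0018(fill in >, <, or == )>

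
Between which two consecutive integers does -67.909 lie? -68 and -67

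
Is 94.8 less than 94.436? No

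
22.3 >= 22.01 True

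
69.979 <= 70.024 True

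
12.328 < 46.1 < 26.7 False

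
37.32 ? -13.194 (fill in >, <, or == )>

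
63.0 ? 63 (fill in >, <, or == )==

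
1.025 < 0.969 False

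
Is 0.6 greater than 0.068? Yes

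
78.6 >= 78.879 False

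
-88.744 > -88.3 False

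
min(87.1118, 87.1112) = 87.1112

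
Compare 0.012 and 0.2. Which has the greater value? 0.2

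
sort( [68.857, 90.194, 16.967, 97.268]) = [16.967, 68.857, 90.194, 97.268]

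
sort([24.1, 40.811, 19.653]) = [19.653, 24.1, 40.811]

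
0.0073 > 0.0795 False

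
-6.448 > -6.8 True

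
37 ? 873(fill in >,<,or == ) <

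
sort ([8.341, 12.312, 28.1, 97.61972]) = [8.341, 12.312, 28.1, 97.61972]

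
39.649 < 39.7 True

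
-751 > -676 False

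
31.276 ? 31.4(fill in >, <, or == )<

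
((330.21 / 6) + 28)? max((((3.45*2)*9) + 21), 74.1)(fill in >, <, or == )<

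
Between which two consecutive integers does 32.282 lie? 32 and 33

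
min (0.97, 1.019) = 0.97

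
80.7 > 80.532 True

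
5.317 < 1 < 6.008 False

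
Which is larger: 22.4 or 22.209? 22.4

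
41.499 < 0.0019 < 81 False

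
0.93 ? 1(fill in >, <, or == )<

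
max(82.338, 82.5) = 82.5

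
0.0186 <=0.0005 False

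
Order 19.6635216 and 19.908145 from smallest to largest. 19.6635216, 19.908145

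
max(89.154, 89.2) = 89.2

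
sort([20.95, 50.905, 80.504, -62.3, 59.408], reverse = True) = [80.504, 59.408, 50.905, 20.95, -62.3]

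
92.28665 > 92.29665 False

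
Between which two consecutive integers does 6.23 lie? 6 and 7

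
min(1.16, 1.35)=1.16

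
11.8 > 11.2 True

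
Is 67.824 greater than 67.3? Yes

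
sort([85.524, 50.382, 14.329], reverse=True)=[85.524, 50.382, 14.329]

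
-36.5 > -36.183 False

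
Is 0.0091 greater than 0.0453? No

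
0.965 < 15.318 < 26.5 True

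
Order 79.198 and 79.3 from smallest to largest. 79.198, 79.3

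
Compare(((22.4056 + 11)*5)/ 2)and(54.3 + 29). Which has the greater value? (((22.4056 + 11)*5)/ 2)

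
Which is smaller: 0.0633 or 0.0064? 0.0064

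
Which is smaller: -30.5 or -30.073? -30.5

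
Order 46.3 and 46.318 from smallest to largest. 46.3, 46.318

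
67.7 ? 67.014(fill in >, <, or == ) >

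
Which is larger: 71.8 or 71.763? 71.8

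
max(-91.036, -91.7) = -91.036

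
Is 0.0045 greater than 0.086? No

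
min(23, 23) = 23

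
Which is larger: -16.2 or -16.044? -16.044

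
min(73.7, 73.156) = 73.156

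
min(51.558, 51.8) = 51.558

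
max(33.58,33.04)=33.58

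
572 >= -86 True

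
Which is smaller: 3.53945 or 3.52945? 3.52945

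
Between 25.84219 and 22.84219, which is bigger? 25.84219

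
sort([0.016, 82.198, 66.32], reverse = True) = [82.198, 66.32, 0.016]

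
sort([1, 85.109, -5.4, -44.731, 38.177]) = [-44.731, -5.4, 1, 38.177, 85.109]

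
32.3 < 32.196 False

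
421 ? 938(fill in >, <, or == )<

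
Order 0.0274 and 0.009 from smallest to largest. 0.009, 0.0274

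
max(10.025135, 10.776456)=10.776456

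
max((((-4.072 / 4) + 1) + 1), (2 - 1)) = 1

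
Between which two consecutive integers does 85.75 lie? 85 and 86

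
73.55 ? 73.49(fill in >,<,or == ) >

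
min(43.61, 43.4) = 43.4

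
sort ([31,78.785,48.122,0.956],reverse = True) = [78.785,48.122,31,0.956]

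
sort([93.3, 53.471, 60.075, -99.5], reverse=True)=[93.3, 60.075, 53.471, -99.5]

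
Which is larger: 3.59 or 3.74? 3.74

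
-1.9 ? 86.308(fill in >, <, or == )<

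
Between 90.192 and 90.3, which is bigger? 90.3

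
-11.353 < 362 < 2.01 False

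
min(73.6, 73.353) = 73.353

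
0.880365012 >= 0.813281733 True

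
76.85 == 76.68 False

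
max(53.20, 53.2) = 53.2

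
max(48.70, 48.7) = 48.7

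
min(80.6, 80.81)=80.6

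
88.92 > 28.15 True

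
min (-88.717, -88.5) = -88.717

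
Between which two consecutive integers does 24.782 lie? 24 and 25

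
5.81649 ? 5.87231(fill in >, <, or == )<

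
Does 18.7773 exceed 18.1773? Yes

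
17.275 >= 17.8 False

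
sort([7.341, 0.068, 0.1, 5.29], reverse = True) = [7.341, 5.29, 0.1, 0.068]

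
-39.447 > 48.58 False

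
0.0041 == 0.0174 False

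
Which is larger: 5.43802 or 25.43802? 25.43802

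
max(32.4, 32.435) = 32.435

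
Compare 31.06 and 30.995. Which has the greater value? 31.06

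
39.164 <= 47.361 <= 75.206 True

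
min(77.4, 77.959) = 77.4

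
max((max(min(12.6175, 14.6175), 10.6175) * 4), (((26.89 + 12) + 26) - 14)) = 50.89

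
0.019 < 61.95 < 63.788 True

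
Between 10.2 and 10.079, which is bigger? 10.2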